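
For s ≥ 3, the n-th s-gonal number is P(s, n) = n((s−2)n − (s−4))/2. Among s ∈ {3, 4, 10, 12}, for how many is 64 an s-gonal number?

s = 3: P(3, 10) = 55 and P(3, 11) = 66; 64 is not s-gonal.
s = 4: P(4, 8) = 64. ✓
s = 10: P(10, 4) = 52 and P(10, 5) = 85; 64 is not s-gonal.
s = 12: P(12, 4) = 64. ✓
Hits: s ∈ {4, 12} → 2.

2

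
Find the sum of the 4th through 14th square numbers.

Σ_{i=4}^{14} i² = 1015 − 14 = 1001.

1001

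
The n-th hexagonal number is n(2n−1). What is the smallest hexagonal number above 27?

Solve n(2n−1) > 27 for integer n.
The largest n with value ≤ 27 is 3 (since 15 ≤ 27 < 28), so the first above is n = 4, value 28.

28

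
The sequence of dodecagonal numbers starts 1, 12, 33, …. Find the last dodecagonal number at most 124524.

Solve n(5n−4) ≤ 124524 for integer n.
n = 158 gives 124188 ≤ 124524, while n = 159 gives 125769 > 124524; so the answer is 124188.

124188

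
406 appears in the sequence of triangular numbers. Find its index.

28

Set n(n+1)/2 = 406, giving n² + n − 812 = 0.
The discriminant is 1 + 8·406 = 3249, and √3249 = 57.
So n = (-1 + 57) / 2 = 56/2 = 28.
Check: 28·29/2 = 406. ✓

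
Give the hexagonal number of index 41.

3321

The 41st hexagonal number is n(2n−1) with n = 41.
41·(2·41 − 1) = 41·81 = 3321.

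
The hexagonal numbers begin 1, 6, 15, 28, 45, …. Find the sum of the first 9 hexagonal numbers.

525

Σ i(2i−1) = 2Σi² − Σi over i = 1..9.
Σi = 45 and Σi² = 285.
2·285 − 1·45 = 525.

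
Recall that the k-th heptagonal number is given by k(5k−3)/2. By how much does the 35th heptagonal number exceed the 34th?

171

Consecutive heptagonal numbers differ by 5n − 4: here 5·35 − 4 = 171.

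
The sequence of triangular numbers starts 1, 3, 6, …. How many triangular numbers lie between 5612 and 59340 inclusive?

The n-th triangular number is n(n+1)/2.
Smallest index with value ≥ 5612: n = 106 (giving 5671).
Largest index with value ≤ 59340: n = 344 (giving 59340).
Indices 106 through 344: 239 terms.

239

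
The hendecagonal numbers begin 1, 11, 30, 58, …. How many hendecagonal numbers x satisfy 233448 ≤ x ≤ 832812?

The n-th hendecagonal number is n(9n−7)/2.
Smallest index with value ≥ 233448: n = 229 (giving 235183).
Largest index with value ≤ 832812: n = 430 (giving 830545).
Indices 229 through 430: 202 terms.

202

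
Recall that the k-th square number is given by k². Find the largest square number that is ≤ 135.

121

Solve n² ≤ 135 for integer n.
n = 11 gives 121 ≤ 135, while n = 12 gives 144 > 135; so the answer is 121.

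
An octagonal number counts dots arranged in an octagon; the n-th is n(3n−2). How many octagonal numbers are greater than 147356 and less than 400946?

144

The n-th octagonal number is n(3n−2).
Smallest index with value > 147356: n = 222 (giving 147408).
Largest index with value < 400946: n = 365 (giving 398945).
Indices 222 through 365: 144 terms.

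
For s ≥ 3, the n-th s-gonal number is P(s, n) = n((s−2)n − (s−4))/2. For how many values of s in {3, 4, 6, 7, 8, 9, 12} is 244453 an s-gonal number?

s = 3: P(3, 698) = 243951 and P(3, 699) = 244650; 244453 is not s-gonal.
s = 4: P(4, 494) = 244036 and P(4, 495) = 245025; 244453 is not s-gonal.
s = 6: P(6, 349) = 243253 and P(6, 350) = 244650; 244453 is not s-gonal.
s = 7: P(7, 313) = 244453. ✓
s = 8: P(8, 285) = 243105 and P(8, 286) = 244816; 244453 is not s-gonal.
s = 9: P(9, 264) = 243276 and P(9, 265) = 245125; 244453 is not s-gonal.
s = 12: P(12, 221) = 243321 and P(12, 222) = 245532; 244453 is not s-gonal.
Hits: s ∈ {7} → 1.

1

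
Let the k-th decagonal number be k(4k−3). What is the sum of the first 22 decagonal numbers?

Σ i(4i−3) = 4Σi² − 3Σi over i = 1..22.
Σi = 253 and Σi² = 3795.
4·3795 − 3·253 = 14421.

14421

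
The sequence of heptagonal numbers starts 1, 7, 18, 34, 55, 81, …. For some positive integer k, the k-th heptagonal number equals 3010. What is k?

35

Set n(5n−3)/2 = 3010, giving 5n² − 3n − 6020 = 0.
So n = (3 + 347) / 10 = 350/10 = 35.
Check: 35·(5·35 − 3)/2 = 3010. ✓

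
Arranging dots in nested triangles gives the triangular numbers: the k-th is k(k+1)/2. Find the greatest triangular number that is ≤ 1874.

Solve n(n+1)/2 ≤ 1874 for integer n.
n = 60 gives 1830 ≤ 1874, while n = 61 gives 1891 > 1874; so the answer is 1830.

1830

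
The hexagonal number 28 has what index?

4

Set n(2n−1) = 28, giving 2n² − n − 28 = 0.
The discriminant is 1 + 8·28 = 225, and √225 = 15.
So n = (1 + 15) / 4 = 16/4 = 4.
Check: 4·(2·4 − 1) = 28. ✓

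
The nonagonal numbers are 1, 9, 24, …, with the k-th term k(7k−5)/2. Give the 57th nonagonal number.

The 57th nonagonal number is n(7n−5)/2 with n = 57.
57·(7·57 − 5)/2 = 57·394/2 = 57·197 = 11229.

11229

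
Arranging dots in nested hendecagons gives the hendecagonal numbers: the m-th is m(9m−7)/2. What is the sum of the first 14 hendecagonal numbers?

4200

Σ i(9i−7)/2 = (9Σi² − 7Σi) / 2 over i = 1..14.
Σi = 105 and Σi² = 1015.
(9·1015 − 7·105) / 2 = 8400/2 = 4200.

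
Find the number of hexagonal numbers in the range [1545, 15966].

61

The n-th hexagonal number is n(2n−1).
Smallest index with value ≥ 1545: n = 29 (giving 1653).
Largest index with value ≤ 15966: n = 89 (giving 15753).
Indices 29 through 89: 61 terms.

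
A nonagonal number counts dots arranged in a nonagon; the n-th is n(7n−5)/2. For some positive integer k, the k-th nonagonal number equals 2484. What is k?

Set n(7n−5)/2 = 2484, giving 7n² − 5n − 4968 = 0.
The discriminant is 25 + 56·2484 = 139129, and √139129 = 373.
So n = (5 + 373) / 14 = 378/14 = 27.

27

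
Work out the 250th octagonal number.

187000

The 250th octagonal number is n(3n−2) with n = 250.
250·(3·250 − 2) = 250·748 = 187000.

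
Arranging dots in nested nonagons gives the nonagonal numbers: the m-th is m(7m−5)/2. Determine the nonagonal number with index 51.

8976

The 51st nonagonal number is n(7n−5)/2 with n = 51.
51·(7·51 − 5)/2 = 51·352/2 = 51·176 = 8976.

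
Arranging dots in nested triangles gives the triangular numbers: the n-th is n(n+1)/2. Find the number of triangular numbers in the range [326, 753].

13

The n-th triangular number is n(n+1)/2.
Smallest index with value ≥ 326: n = 26 (giving 351).
Largest index with value ≤ 753: n = 38 (giving 741).
Indices 26 through 38: 13 terms.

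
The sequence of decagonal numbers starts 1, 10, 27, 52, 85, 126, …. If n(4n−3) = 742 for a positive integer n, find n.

Set n(4n−3) = 742, giving 4n² − 3n − 742 = 0.
So n = (3 + 109) / 8 = 112/8 = 14.

14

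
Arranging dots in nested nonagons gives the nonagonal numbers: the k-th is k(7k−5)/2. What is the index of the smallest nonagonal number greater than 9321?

Solve n(7n−5)/2 > 9321 for integer n.
The largest n with value ≤ 9321 is 51 (since 8976 ≤ 9321 < 9334), so the first above is n = 52, value 9334.

52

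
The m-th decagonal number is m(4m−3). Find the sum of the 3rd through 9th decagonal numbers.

994

Σ i(4i−3) = 4Σi² − 3Σi over i = 3..9.
Σi = 45 − 3 = 42 and Σi² = 285 − 5 = 280.
4·280 − 3·42 = 994.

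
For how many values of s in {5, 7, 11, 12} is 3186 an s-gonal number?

s = 5: P(5, 46) = 3151 and P(5, 47) = 3290; 3186 is not s-gonal.
s = 7: P(7, 36) = 3186. ✓
s = 11: P(11, 27) = 3186. ✓
s = 12: P(12, 25) = 3025 and P(12, 26) = 3276; 3186 is not s-gonal.
Hits: s ∈ {7, 11} → 2.

2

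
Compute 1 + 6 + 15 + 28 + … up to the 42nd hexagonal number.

50267

Σ i(2i−1) = 2Σi² − Σi over i = 1..42.
Σi = 903 and Σi² = 25585.
2·25585 − 1·903 = 50267.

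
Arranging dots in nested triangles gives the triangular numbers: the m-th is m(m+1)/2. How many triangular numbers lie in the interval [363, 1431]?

27

The n-th triangular number is n(n+1)/2.
Smallest index with value ≥ 363: n = 27 (giving 378).
Largest index with value ≤ 1431: n = 53 (giving 1431).
Indices 27 through 53: 27 terms.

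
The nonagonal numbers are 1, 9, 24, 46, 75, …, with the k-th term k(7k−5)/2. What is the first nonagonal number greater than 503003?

504450

Solve n(7n−5)/2 > 503003 for integer n.
The largest n with value ≤ 503003 is 379 (since 501796 ≤ 503003 < 504450), so the first above is n = 380, value 504450.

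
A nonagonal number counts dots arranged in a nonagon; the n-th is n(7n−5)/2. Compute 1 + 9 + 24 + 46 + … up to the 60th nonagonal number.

253760

Σ i(7i−5)/2 = (7Σi² − 5Σi) / 2 over i = 1..60.
Σi = 1830 and Σi² = 73810.
(7·73810 − 5·1830) / 2 = 507520/2 = 253760.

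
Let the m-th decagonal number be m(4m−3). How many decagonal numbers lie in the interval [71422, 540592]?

The n-th decagonal number is n(4n−3).
Smallest index with value ≥ 71422: n = 134 (giving 71422).
Largest index with value ≤ 540592: n = 368 (giving 540592).
Indices 134 through 368: 235 terms.

235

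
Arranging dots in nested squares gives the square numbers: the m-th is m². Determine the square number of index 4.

4² = 16.

16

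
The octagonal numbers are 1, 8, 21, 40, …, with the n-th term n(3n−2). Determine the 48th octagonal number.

The 48th octagonal number is n(3n−2) with n = 48.
48·(3·48 − 2) = 48·142 = 6816.

6816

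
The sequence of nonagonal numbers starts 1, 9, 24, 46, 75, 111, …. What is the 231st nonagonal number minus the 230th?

Consecutive nonagonal numbers differ by 7n − 6: here 7·231 − 6 = 1611.

1611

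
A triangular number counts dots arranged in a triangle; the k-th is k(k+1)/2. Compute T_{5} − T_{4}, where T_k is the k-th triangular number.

Consecutive triangular numbers differ by n: T_{5} − T_{4} = 5.

5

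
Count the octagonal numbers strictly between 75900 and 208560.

104

The n-th octagonal number is n(3n−2).
Smallest index with value > 75900: n = 160 (giving 76480).
Largest index with value < 208560: n = 263 (giving 206981).
Indices 160 through 263: 104 terms.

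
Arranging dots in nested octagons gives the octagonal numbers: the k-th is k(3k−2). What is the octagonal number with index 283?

The 283rd octagonal number is n(3n−2) with n = 283.
283·(3·283 − 2) = 283·847 = 239701.

239701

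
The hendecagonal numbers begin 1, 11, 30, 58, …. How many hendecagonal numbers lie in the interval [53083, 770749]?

The n-th hendecagonal number is n(9n−7)/2.
Smallest index with value ≥ 53083: n = 109 (giving 53083).
Largest index with value ≤ 770749: n = 414 (giving 769833).
Indices 109 through 414: 306 terms.

306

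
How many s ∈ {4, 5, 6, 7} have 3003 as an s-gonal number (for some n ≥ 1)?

1

s = 4: P(4, 54) = 2916 and P(4, 55) = 3025; 3003 is not s-gonal.
s = 5: P(5, 44) = 2882 and P(5, 45) = 3015; 3003 is not s-gonal.
s = 6: P(6, 39) = 3003. ✓
s = 7: P(7, 34) = 2839 and P(7, 35) = 3010; 3003 is not s-gonal.
Hits: s ∈ {6} → 1.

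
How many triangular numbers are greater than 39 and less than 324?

16

The n-th triangular number is n(n+1)/2.
Smallest index with value > 39: n = 9 (giving 45).
Largest index with value < 324: n = 24 (giving 300).
Indices 9 through 24: 16 terms.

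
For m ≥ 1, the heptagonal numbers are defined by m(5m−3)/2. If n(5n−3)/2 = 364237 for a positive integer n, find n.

382

Set n(5n−3)/2 = 364237, giving 5n² − 3n − 728474 = 0.
The discriminant is 9 + 40·364237 = 14569489, and √14569489 = 3817.
So n = (3 + 3817) / 10 = 3820/10 = 382.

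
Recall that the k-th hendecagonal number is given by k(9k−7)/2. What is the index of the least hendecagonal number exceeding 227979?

226

Solve n(9n−7)/2 > 227979 for integer n.
The largest n with value ≤ 227979 is 225 (since 227025 ≤ 227979 < 229051), so the first above is n = 226, value 229051.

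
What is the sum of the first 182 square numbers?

Σ_{i=1}^{182} i² = 182·183·365/6 = 2026115.

2026115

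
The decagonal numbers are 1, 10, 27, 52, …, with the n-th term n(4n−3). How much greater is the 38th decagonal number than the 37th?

Consecutive decagonal numbers differ by 8n − 7: here 8·38 − 7 = 297.

297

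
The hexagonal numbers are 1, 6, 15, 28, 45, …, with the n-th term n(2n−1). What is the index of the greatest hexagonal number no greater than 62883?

Solve n(2n−1) ≤ 62883 for integer n.
n = 177 gives 62481 ≤ 62883, while n = 178 gives 63190 > 62883; so the answer is index 177.

177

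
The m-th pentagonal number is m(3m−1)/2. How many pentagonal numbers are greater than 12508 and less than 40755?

73

The n-th pentagonal number is n(3n−1)/2.
Smallest index with value > 12508: n = 92 (giving 12650).
Largest index with value < 40755: n = 164 (giving 40262).
Indices 92 through 164: 73 terms.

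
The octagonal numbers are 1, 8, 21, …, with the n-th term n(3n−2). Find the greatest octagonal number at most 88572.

88408

Solve n(3n−2) ≤ 88572 for integer n.
n = 172 gives 88408 ≤ 88572, while n = 173 gives 89441 > 88572; so the answer is 88408.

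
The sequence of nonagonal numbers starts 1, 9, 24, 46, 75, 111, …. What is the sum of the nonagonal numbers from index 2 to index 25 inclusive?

Σ i(7i−5)/2 = (7Σi² − 5Σi) / 2 over i = 2..25.
Σi = 325 − 1 = 324 and Σi² = 5525 − 1 = 5524.
(7·5524 − 5·324) / 2 = 37048/2 = 18524.

18524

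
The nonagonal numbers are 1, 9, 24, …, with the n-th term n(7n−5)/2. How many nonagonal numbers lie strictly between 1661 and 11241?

The n-th nonagonal number is n(7n−5)/2.
Smallest index with value > 1661: n = 23 (giving 1794).
Largest index with value < 11241: n = 57 (giving 11229).
Indices 23 through 57: 35 terms.

35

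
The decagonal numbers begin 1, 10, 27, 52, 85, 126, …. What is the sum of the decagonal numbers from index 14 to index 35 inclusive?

54747

Σ i(4i−3) = 4Σi² − 3Σi over i = 14..35.
Σi = 630 − 91 = 539 and Σi² = 14910 − 819 = 14091.
4·14091 − 3·539 = 54747.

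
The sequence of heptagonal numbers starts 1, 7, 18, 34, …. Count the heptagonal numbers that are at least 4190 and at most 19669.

The n-th heptagonal number is n(5n−3)/2.
Smallest index with value ≥ 4190: n = 42 (giving 4347).
Largest index with value ≤ 19669: n = 89 (giving 19669).
Indices 42 through 89: 48 terms.

48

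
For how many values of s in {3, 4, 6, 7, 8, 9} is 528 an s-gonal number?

1

s = 3: P(3, 32) = 528. ✓
s = 4: P(4, 22) = 484 and P(4, 23) = 529; 528 is not s-gonal.
s = 6: P(6, 16) = 496 and P(6, 17) = 561; 528 is not s-gonal.
s = 7: P(7, 14) = 469 and P(7, 15) = 540; 528 is not s-gonal.
s = 8: P(8, 13) = 481 and P(8, 14) = 560; 528 is not s-gonal.
s = 9: P(9, 12) = 474 and P(9, 13) = 559; 528 is not s-gonal.
Hits: s ∈ {3} → 1.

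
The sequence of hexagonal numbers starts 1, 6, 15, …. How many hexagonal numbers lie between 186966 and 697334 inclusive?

The n-th hexagonal number is n(2n−1).
Smallest index with value ≥ 186966: n = 306 (giving 186966).
Largest index with value ≤ 697334: n = 590 (giving 695610).
Indices 306 through 590: 285 terms.

285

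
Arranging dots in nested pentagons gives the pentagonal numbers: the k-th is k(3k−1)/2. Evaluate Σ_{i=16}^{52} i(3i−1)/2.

69856

Σ i(3i−1)/2 = (3Σi² − Σi) / 2 over i = 16..52.
Σi = 1378 − 120 = 1258 and Σi² = 48230 − 1240 = 46990.
(3·46990 − 1·1258) / 2 = 139712/2 = 69856.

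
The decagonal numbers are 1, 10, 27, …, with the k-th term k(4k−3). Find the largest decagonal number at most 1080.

Solve n(4n−3) ≤ 1080 for integer n.
n = 16 gives 976 ≤ 1080, while n = 17 gives 1105 > 1080; so the answer is 976.

976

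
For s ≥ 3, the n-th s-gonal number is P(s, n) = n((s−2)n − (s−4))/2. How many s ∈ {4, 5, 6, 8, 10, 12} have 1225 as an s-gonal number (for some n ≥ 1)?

2

s = 4: P(4, 35) = 1225. ✓
s = 5: P(5, 28) = 1162 and P(5, 29) = 1247; 1225 is not s-gonal.
s = 6: P(6, 25) = 1225. ✓
s = 8: P(8, 20) = 1160 and P(8, 21) = 1281; 1225 is not s-gonal.
s = 10: P(10, 17) = 1105 and P(10, 18) = 1242; 1225 is not s-gonal.
s = 12: P(12, 16) = 1216 and P(12, 17) = 1377; 1225 is not s-gonal.
Hits: s ∈ {4, 6} → 2.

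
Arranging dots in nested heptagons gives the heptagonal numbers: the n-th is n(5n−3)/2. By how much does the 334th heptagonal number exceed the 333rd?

1666

Consecutive heptagonal numbers differ by 5n − 4: here 5·334 − 4 = 1666.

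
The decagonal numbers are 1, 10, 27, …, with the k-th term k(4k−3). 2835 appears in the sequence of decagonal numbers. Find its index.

Set n(4n−3) = 2835, giving 4n² − 3n − 2835 = 0.
The discriminant is 9 + 16·2835 = 45369, and √45369 = 213.
So n = (3 + 213) / 8 = 216/8 = 27.

27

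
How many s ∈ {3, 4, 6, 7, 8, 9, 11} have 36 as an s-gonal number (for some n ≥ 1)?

2

s = 3: P(3, 8) = 36. ✓
s = 4: P(4, 6) = 36. ✓
s = 6: P(6, 4) = 28 and P(6, 5) = 45; 36 is not s-gonal.
s = 7: P(7, 4) = 34 and P(7, 5) = 55; 36 is not s-gonal.
s = 8: P(8, 3) = 21 and P(8, 4) = 40; 36 is not s-gonal.
s = 9: P(9, 3) = 24 and P(9, 4) = 46; 36 is not s-gonal.
s = 11: P(11, 3) = 30 and P(11, 4) = 58; 36 is not s-gonal.
Hits: s ∈ {3, 4} → 2.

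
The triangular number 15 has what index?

5

Set n(n+1)/2 = 15, giving n² + n − 30 = 0.
The discriminant is 1 + 8·15 = 121, and √121 = 11.
So n = (-1 + 11) / 2 = 10/2 = 5.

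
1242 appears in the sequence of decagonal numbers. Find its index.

18

Set n(4n−3) = 1242, giving 4n² − 3n − 1242 = 0.
The discriminant is 9 + 16·1242 = 19881, and √19881 = 141.
So n = (3 + 141) / 8 = 144/8 = 18.
Check: 18·(4·18 − 3) = 1242. ✓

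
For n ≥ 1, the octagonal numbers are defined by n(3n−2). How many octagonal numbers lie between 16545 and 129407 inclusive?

The n-th octagonal number is n(3n−2).
Smallest index with value ≥ 16545: n = 75 (giving 16725).
Largest index with value ≤ 129407: n = 208 (giving 129376).
Indices 75 through 208: 134 terms.

134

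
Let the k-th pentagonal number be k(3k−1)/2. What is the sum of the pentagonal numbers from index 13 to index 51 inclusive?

Σ i(3i−1)/2 = (3Σi² − Σi) / 2 over i = 13..51.
Σi = 1326 − 78 = 1248 and Σi² = 45526 − 650 = 44876.
(3·44876 − 1·1248) / 2 = 133380/2 = 66690.

66690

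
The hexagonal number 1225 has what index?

25

Set n(2n−1) = 1225, giving 2n² − n − 1225 = 0.
The discriminant is 1 + 8·1225 = 9801, and √9801 = 99.
So n = (1 + 99) / 4 = 100/4 = 25.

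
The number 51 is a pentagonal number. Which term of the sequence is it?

6

Set n(3n−1)/2 = 51, giving 3n² − n − 102 = 0.
The discriminant is 1 + 24·51 = 1225, and √1225 = 35.
So n = (1 + 35) / 6 = 36/6 = 6.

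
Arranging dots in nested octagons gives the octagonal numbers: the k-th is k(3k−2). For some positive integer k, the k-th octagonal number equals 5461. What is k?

43

Set n(3n−2) = 5461, giving 3n² − 2n − 5461 = 0.
So n = (2 + 256) / 6 = 258/6 = 43.
Check: 43·(3·43 − 2) = 5461. ✓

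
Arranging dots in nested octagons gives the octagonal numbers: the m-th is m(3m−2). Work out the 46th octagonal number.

6256

The 46th octagonal number is n(3n−2) with n = 46.
46·(3·46 − 2) = 46·136 = 6256.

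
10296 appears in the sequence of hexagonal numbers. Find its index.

Set n(2n−1) = 10296, giving 2n² − n − 10296 = 0.
So n = (1 + 287) / 4 = 288/4 = 72.
Check: 72·(2·72 − 1) = 10296. ✓

72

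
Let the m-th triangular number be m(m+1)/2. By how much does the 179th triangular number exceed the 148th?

179·180/2 = 16110 and 148·149/2 = 11026.
Difference: 16110 − 11026 = 5084.

5084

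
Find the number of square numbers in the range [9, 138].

9

The n-th square number is n².
Smallest index with value ≥ 9: n = 3 (giving 9).
Largest index with value ≤ 138: n = 11 (giving 121).
Indices 3 through 11: 9 terms.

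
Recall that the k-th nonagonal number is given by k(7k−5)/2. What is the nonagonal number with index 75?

The 75th nonagonal number is n(7n−5)/2 with n = 75.
75·(7·75 − 5)/2 = 75·520/2 = 75·260 = 19500.

19500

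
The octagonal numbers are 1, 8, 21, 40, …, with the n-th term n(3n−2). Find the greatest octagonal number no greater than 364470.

Solve n(3n−2) ≤ 364470 for integer n.
n = 348 gives 362616 ≤ 364470, while n = 349 gives 364705 > 364470; so the answer is 362616.

362616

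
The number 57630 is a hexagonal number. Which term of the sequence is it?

170

Set n(2n−1) = 57630, giving 2n² − n − 57630 = 0.
So n = (1 + 679) / 4 = 680/4 = 170.
Check: 170·(2·170 − 1) = 57630. ✓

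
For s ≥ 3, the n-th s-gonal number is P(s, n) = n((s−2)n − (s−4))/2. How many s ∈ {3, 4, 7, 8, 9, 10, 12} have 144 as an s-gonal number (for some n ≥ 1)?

s = 3: P(3, 16) = 136 and P(3, 17) = 153; 144 is not s-gonal.
s = 4: P(4, 12) = 144. ✓
s = 7: P(7, 7) = 112 and P(7, 8) = 148; 144 is not s-gonal.
s = 8: P(8, 7) = 133 and P(8, 8) = 176; 144 is not s-gonal.
s = 9: P(9, 6) = 111 and P(9, 7) = 154; 144 is not s-gonal.
s = 10: P(10, 6) = 126 and P(10, 7) = 175; 144 is not s-gonal.
s = 12: P(12, 5) = 105 and P(12, 6) = 156; 144 is not s-gonal.
Hits: s ∈ {4} → 1.

1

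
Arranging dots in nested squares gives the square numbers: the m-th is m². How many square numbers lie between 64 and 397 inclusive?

12

The n-th square number is n².
Smallest index with value ≥ 64: n = 8 (giving 64).
Largest index with value ≤ 397: n = 19 (giving 361).
Indices 8 through 19: 12 terms.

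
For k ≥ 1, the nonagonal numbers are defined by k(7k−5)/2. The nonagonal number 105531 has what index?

174

Set n(7n−5)/2 = 105531, giving 7n² − 5n − 211062 = 0.
The discriminant is 25 + 56·105531 = 5909761, and √5909761 = 2431.
So n = (5 + 2431) / 14 = 2436/14 = 174.
Check: 174·(7·174 − 5)/2 = 105531. ✓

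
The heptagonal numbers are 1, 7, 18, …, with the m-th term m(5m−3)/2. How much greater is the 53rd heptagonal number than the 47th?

1491

53·(5·53 − 3)/2 = 6943 and 47·(5·47 − 3)/2 = 5452.
Difference: 6943 − 5452 = 1491.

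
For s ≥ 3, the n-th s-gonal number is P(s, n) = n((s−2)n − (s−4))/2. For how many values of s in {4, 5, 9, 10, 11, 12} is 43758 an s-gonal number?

s = 4: P(4, 209) = 43681 and P(4, 210) = 44100; 43758 is not s-gonal.
s = 5: P(5, 170) = 43265 and P(5, 171) = 43776; 43758 is not s-gonal.
s = 9: P(9, 112) = 43624 and P(9, 113) = 44409; 43758 is not s-gonal.
s = 10: P(10, 104) = 42952 and P(10, 105) = 43785; 43758 is not s-gonal.
s = 11: P(11, 99) = 43758. ✓
s = 12: P(12, 93) = 42873 and P(12, 94) = 43804; 43758 is not s-gonal.
Hits: s ∈ {11} → 1.

1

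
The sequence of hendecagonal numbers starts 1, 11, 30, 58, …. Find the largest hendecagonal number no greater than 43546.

Solve n(9n−7)/2 ≤ 43546 for integer n.
n = 98 gives 42875 ≤ 43546, while n = 99 gives 43758 > 43546; so the answer is 42875.

42875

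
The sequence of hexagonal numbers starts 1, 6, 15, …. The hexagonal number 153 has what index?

Set n(2n−1) = 153, giving 2n² − n − 153 = 0.
So n = (1 + 35) / 4 = 36/4 = 9.
Check: 9·(2·9 − 1) = 153. ✓

9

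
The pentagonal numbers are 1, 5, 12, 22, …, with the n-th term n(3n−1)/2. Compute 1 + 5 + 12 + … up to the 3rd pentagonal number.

Σ i(3i−1)/2 = (3Σi² − Σi) / 2 over i = 1..3.
Σi = 6 and Σi² = 14.
(3·14 − 1·6) / 2 = 36/2 = 18.

18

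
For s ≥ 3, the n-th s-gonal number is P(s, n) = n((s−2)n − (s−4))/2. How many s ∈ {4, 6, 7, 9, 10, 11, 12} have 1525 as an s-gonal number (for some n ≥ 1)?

s = 4: P(4, 39) = 1521 and P(4, 40) = 1600; 1525 is not s-gonal.
s = 6: P(6, 27) = 1431 and P(6, 28) = 1540; 1525 is not s-gonal.
s = 7: P(7, 25) = 1525. ✓
s = 9: P(9, 21) = 1491 and P(9, 22) = 1639; 1525 is not s-gonal.
s = 10: P(10, 19) = 1387 and P(10, 20) = 1540; 1525 is not s-gonal.
s = 11: P(11, 18) = 1395 and P(11, 19) = 1558; 1525 is not s-gonal.
s = 12: P(12, 17) = 1377 and P(12, 18) = 1548; 1525 is not s-gonal.
Hits: s ∈ {7} → 1.

1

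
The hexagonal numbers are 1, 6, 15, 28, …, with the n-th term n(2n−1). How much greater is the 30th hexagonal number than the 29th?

117

Consecutive hexagonal numbers differ by 4n − 3: here 4·30 − 3 = 117.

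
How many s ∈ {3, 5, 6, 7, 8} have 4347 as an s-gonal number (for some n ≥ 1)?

s = 3: P(3, 92) = 4278 and P(3, 93) = 4371; 4347 is not s-gonal.
s = 5: P(5, 54) = 4347. ✓
s = 6: P(6, 46) = 4186 and P(6, 47) = 4371; 4347 is not s-gonal.
s = 7: P(7, 42) = 4347. ✓
s = 8: P(8, 38) = 4256 and P(8, 39) = 4485; 4347 is not s-gonal.
Hits: s ∈ {5, 7} → 2.

2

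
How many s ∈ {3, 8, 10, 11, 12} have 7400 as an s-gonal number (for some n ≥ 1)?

1

s = 3: P(3, 121) = 7381 and P(3, 122) = 7503; 7400 is not s-gonal.
s = 8: P(8, 50) = 7400. ✓
s = 10: P(10, 43) = 7267 and P(10, 44) = 7612; 7400 is not s-gonal.
s = 11: P(11, 40) = 7060 and P(11, 41) = 7421; 7400 is not s-gonal.
s = 12: P(12, 38) = 7068 and P(12, 39) = 7449; 7400 is not s-gonal.
Hits: s ∈ {8} → 1.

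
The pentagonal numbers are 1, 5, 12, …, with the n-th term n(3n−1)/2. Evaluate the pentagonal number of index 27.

1080

The 27th pentagonal number is n(3n−1)/2 with n = 27.
27·(3·27 − 1)/2 = 27·80/2 = 27·40 = 1080.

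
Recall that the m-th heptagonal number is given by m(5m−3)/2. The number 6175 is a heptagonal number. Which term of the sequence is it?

Set n(5n−3)/2 = 6175, giving 5n² − 3n − 12350 = 0.
The discriminant is 9 + 40·6175 = 247009, and √247009 = 497.
So n = (3 + 497) / 10 = 500/10 = 50.

50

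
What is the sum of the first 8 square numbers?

Σ_{i=1}^{8} i² = 8·9·17/6 = 204.

204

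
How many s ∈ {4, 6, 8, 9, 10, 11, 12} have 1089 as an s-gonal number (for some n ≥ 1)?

s = 4: P(4, 33) = 1089. ✓
s = 6: P(6, 23) = 1035 and P(6, 24) = 1128; 1089 is not s-gonal.
s = 8: P(8, 19) = 1045 and P(8, 20) = 1160; 1089 is not s-gonal.
s = 9: P(9, 18) = 1089. ✓
s = 10: P(10, 16) = 976 and P(10, 17) = 1105; 1089 is not s-gonal.
s = 11: P(11, 15) = 960 and P(11, 16) = 1096; 1089 is not s-gonal.
s = 12: P(12, 15) = 1065 and P(12, 16) = 1216; 1089 is not s-gonal.
Hits: s ∈ {4, 9} → 2.

2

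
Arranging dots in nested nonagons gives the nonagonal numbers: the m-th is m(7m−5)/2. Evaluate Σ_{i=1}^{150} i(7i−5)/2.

3948650

Σ i(7i−5)/2 = (7Σi² − 5Σi) / 2 over i = 1..150.
Σi = 11325 and Σi² = 1136275.
(7·1136275 − 5·11325) / 2 = 7897300/2 = 3948650.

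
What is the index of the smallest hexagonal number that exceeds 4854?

Solve n(2n−1) > 4854 for integer n.
The largest n with value ≤ 4854 is 49 (since 4753 ≤ 4854 < 4950), so the first above is n = 50, value 4950.

50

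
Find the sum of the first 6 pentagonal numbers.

126

Σ i(3i−1)/2 = (3Σi² − Σi) / 2 over i = 1..6.
Σi = 21 and Σi² = 91.
(3·91 − 1·21) / 2 = 252/2 = 126.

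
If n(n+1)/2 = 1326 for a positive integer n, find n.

Set n(n+1)/2 = 1326, giving n² + n − 2652 = 0.
The discriminant is 1 + 8·1326 = 10609, and √10609 = 103.
So n = (-1 + 103) / 2 = 102/2 = 51.
Check: 51·52/2 = 1326. ✓

51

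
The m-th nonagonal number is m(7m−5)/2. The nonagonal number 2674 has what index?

Set n(7n−5)/2 = 2674, giving 7n² − 5n − 5348 = 0.
So n = (5 + 387) / 14 = 392/14 = 28.
Check: 28·(7·28 − 5)/2 = 2674. ✓

28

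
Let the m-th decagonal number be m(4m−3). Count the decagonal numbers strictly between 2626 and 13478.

The n-th decagonal number is n(4n−3).
Smallest index with value > 2626: n = 27 (giving 2835).
Largest index with value < 13478: n = 58 (giving 13282).
Indices 27 through 58: 32 terms.

32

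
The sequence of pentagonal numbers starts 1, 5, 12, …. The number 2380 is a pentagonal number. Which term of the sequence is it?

40

Set n(3n−1)/2 = 2380, giving 3n² − n − 4760 = 0.
The discriminant is 1 + 24·2380 = 57121, and √57121 = 239.
So n = (1 + 239) / 6 = 240/6 = 40.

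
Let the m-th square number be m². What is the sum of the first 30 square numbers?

Σ_{i=1}^{30} i² = 30·31·61/6 = 9455.

9455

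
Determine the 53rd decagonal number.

The 53rd decagonal number is n(4n−3) with n = 53.
53·(4·53 − 3) = 53·209 = 11077.

11077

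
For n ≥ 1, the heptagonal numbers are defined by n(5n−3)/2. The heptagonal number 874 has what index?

Set n(5n−3)/2 = 874, giving 5n² − 3n − 1748 = 0.
The discriminant is 9 + 40·874 = 34969, and √34969 = 187.
So n = (3 + 187) / 10 = 190/10 = 19.
Check: 19·(5·19 − 3)/2 = 874. ✓

19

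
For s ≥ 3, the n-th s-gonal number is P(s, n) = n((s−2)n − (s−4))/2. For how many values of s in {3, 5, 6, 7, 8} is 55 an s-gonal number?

2

s = 3: P(3, 10) = 55. ✓
s = 5: P(5, 6) = 51 and P(5, 7) = 70; 55 is not s-gonal.
s = 6: P(6, 5) = 45 and P(6, 6) = 66; 55 is not s-gonal.
s = 7: P(7, 5) = 55. ✓
s = 8: P(8, 4) = 40 and P(8, 5) = 65; 55 is not s-gonal.
Hits: s ∈ {3, 7} → 2.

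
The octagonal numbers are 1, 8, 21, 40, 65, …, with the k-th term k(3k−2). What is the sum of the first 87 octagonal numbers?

662244

Σ i(3i−2) = 3Σi² − 2Σi over i = 1..87.
Σi = 3828 and Σi² = 223300.
3·223300 − 2·3828 = 662244.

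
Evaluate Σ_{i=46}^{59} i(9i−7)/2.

Σ i(9i−7)/2 = (9Σi² − 7Σi) / 2 over i = 46..59.
Σi = 1770 − 1035 = 735 and Σi² = 70210 − 31395 = 38815.
(9·38815 − 7·735) / 2 = 344190/2 = 172095.

172095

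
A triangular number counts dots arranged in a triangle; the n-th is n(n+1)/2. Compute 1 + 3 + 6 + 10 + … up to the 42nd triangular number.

Σ i(i+1)/2 = (Σi² + Σi) / 2 over i = 1..42.
Σi = 903 and Σi² = 25585.
(1·25585 + 1·903) / 2 = 26488/2 = 13244.

13244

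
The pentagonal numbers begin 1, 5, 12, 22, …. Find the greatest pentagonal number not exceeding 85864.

Solve n(3n−1)/2 ≤ 85864 for integer n.
n = 239 gives 85562 ≤ 85864, while n = 240 gives 86280 > 85864; so the answer is 85562.

85562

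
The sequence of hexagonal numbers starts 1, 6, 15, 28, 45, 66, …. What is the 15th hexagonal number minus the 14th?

57

Consecutive hexagonal numbers differ by 4n − 3: here 4·15 − 3 = 57.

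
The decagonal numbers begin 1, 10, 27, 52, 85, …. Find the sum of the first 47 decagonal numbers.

Σ i(4i−3) = 4Σi² − 3Σi over i = 1..47.
Σi = 1128 and Σi² = 35720.
4·35720 − 3·1128 = 139496.

139496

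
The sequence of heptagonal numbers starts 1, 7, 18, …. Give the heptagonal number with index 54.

The 54th heptagonal number is n(5n−3)/2 with n = 54.
54·(5·54 − 3)/2 = 54·267/2 = 7209.

7209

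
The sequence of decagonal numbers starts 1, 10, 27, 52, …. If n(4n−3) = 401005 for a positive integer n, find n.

Set n(4n−3) = 401005, giving 4n² − 3n − 401005 = 0.
The discriminant is 9 + 16·401005 = 6416089, and √6416089 = 2533.
So n = (3 + 2533) / 8 = 2536/8 = 317.

317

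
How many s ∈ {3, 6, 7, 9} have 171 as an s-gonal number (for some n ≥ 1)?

1

s = 3: P(3, 18) = 171. ✓
s = 6: P(6, 9) = 153 and P(6, 10) = 190; 171 is not s-gonal.
s = 7: P(7, 8) = 148 and P(7, 9) = 189; 171 is not s-gonal.
s = 9: P(9, 7) = 154 and P(9, 8) = 204; 171 is not s-gonal.
Hits: s ∈ {3} → 1.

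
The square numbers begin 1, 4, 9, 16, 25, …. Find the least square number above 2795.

2809

Solve n² > 2795 for integer n.
The largest n with value ≤ 2795 is 52 (since 2704 ≤ 2795 < 2809), so the first above is n = 53, value 2809.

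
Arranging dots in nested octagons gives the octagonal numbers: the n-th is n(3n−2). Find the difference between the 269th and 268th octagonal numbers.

1609

Consecutive octagonal numbers differ by 6n − 5: here 6·269 − 5 = 1609.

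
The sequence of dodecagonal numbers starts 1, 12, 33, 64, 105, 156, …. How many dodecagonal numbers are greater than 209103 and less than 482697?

107

The n-th dodecagonal number is n(5n−4).
Smallest index with value > 209103: n = 205 (giving 209305).
Largest index with value < 482697: n = 311 (giving 482361).
Indices 205 through 311: 107 terms.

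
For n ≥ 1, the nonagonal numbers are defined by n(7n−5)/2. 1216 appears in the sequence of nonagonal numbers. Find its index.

Set n(7n−5)/2 = 1216, giving 7n² − 5n − 2432 = 0.
So n = (5 + 261) / 14 = 266/14 = 19.

19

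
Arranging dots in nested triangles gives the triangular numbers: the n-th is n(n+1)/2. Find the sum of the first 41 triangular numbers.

Σ i(i+1)/2 = (Σi² + Σi) / 2 over i = 1..41.
Σi = 861 and Σi² = 23821.
(1·23821 + 1·861) / 2 = 24682/2 = 12341.

12341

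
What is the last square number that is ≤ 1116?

1089

Solve n² ≤ 1116 for integer n.
n = 33 gives 1089 ≤ 1116, while n = 34 gives 1156 > 1116; so the answer is 1089.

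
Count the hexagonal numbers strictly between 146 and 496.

7

The n-th hexagonal number is n(2n−1).
Smallest index with value > 146: n = 9 (giving 153).
Largest index with value < 496: n = 15 (giving 435).
Indices 9 through 15: 7 terms.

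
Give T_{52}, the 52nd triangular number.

The 52nd triangular number is n(n+1)/2 with n = 52.
52·53/2 = 2756/2 = 1378.

1378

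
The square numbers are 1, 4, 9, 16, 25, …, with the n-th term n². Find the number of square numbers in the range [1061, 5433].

The n-th square number is n².
Smallest index with value ≥ 1061: n = 33 (giving 1089).
Largest index with value ≤ 5433: n = 73 (giving 5329).
Indices 33 through 73: 41 terms.

41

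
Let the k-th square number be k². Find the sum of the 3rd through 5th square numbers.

Σ_{i=3}^{5} i² = 55 − 5 = 50.

50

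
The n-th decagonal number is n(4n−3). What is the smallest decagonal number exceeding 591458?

Solve n(4n−3) > 591458 for integer n.
The largest n with value ≤ 591458 is 384 (since 588672 ≤ 591458 < 591745), so the first above is n = 385, value 591745.

591745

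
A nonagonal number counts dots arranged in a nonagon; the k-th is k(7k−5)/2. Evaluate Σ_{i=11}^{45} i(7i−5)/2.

106085

Σ i(7i−5)/2 = (7Σi² − 5Σi) / 2 over i = 11..45.
Σi = 1035 − 55 = 980 and Σi² = 31395 − 385 = 31010.
(7·31010 − 5·980) / 2 = 212170/2 = 106085.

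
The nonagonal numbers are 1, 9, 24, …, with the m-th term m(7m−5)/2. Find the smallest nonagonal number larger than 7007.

Solve n(7n−5)/2 > 7007 for integer n.
The largest n with value ≤ 7007 is 45 (since 6975 ≤ 7007 < 7291), so the first above is n = 46, value 7291.

7291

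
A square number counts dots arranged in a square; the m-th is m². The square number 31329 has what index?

177

We need n² = 31329, so n = √31329 = 177.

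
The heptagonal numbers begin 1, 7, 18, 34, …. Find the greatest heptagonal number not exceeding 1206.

Solve n(5n−3)/2 ≤ 1206 for integer n.
n = 22 gives 1177 ≤ 1206, while n = 23 gives 1288 > 1206; so the answer is 1177.

1177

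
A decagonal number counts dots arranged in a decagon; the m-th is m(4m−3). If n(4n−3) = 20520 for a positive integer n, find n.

72

Set n(4n−3) = 20520, giving 4n² − 3n − 20520 = 0.
So n = (3 + 573) / 8 = 576/8 = 72.
Check: 72·(4·72 − 3) = 20520. ✓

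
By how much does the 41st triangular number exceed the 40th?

Consecutive triangular numbers differ by n: T_{41} − T_{40} = 41.

41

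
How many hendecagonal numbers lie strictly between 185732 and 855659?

233

The n-th hendecagonal number is n(9n−7)/2.
Smallest index with value > 185732: n = 204 (giving 186558).
Largest index with value < 855659: n = 436 (giving 853906).
Indices 204 through 436: 233 terms.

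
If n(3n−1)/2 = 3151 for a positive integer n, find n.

Set n(3n−1)/2 = 3151, giving 3n² − n − 6302 = 0.
The discriminant is 1 + 24·3151 = 75625, and √75625 = 275.
So n = (1 + 275) / 6 = 276/6 = 46.

46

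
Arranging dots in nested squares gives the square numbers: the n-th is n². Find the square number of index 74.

The 74th square number is n² with n = 74.
74² = 5476.

5476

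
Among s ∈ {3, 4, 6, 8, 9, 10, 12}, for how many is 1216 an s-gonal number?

s = 3: P(3, 48) = 1176 and P(3, 49) = 1225; 1216 is not s-gonal.
s = 4: P(4, 34) = 1156 and P(4, 35) = 1225; 1216 is not s-gonal.
s = 6: P(6, 24) = 1128 and P(6, 25) = 1225; 1216 is not s-gonal.
s = 8: P(8, 20) = 1160 and P(8, 21) = 1281; 1216 is not s-gonal.
s = 9: P(9, 19) = 1216. ✓
s = 10: P(10, 17) = 1105 and P(10, 18) = 1242; 1216 is not s-gonal.
s = 12: P(12, 16) = 1216. ✓
Hits: s ∈ {9, 12} → 2.

2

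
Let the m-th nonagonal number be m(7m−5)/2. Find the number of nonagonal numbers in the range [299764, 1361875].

331

The n-th nonagonal number is n(7n−5)/2.
Smallest index with value ≥ 299764: n = 294 (giving 301791).
Largest index with value ≤ 1361875: n = 624 (giving 1361256).
Indices 294 through 624: 331 terms.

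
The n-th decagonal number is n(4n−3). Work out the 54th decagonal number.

11502

The 54th decagonal number is n(4n−3) with n = 54.
54·(4·54 − 3) = 54·213 = 11502.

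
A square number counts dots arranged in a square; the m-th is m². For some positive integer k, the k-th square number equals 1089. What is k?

33

We need n² = 1089, so n = √1089 = 33.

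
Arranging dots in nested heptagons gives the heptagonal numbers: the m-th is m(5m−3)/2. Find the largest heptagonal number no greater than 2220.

Solve n(5n−3)/2 ≤ 2220 for integer n.
n = 30 gives 2205 ≤ 2220, while n = 31 gives 2356 > 2220; so the answer is 2205.

2205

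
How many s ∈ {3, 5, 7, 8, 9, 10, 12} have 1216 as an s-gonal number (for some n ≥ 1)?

s = 3: P(3, 48) = 1176 and P(3, 49) = 1225; 1216 is not s-gonal.
s = 5: P(5, 28) = 1162 and P(5, 29) = 1247; 1216 is not s-gonal.
s = 7: P(7, 22) = 1177 and P(7, 23) = 1288; 1216 is not s-gonal.
s = 8: P(8, 20) = 1160 and P(8, 21) = 1281; 1216 is not s-gonal.
s = 9: P(9, 19) = 1216. ✓
s = 10: P(10, 17) = 1105 and P(10, 18) = 1242; 1216 is not s-gonal.
s = 12: P(12, 16) = 1216. ✓
Hits: s ∈ {9, 12} → 2.

2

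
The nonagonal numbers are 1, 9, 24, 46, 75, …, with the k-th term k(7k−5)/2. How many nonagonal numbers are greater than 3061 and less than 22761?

51

The n-th nonagonal number is n(7n−5)/2.
Smallest index with value > 3061: n = 30 (giving 3075).
Largest index with value < 22761: n = 80 (giving 22200).
Indices 30 through 80: 51 terms.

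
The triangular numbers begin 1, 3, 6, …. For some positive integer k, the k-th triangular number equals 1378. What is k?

52

Set n(n+1)/2 = 1378, giving n² + n − 2756 = 0.
The discriminant is 1 + 8·1378 = 11025, and √11025 = 105.
So n = (-1 + 105) / 2 = 104/2 = 52.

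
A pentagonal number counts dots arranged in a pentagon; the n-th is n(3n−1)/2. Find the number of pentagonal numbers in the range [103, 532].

The n-th pentagonal number is n(3n−1)/2.
Smallest index with value ≥ 103: n = 9 (giving 117).
Largest index with value ≤ 532: n = 19 (giving 532).
Indices 9 through 19: 11 terms.

11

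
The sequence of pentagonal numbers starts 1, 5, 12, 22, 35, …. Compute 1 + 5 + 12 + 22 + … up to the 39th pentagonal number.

Σ i(3i−1)/2 = (3Σi² − Σi) / 2 over i = 1..39.
Σi = 780 and Σi² = 20540.
(3·20540 − 1·780) / 2 = 60840/2 = 30420.

30420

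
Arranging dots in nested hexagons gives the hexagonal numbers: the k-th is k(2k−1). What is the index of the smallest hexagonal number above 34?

5

Solve n(2n−1) > 34 for integer n.
The largest n with value ≤ 34 is 4 (since 28 ≤ 34 < 45), so the first above is n = 5, value 45.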